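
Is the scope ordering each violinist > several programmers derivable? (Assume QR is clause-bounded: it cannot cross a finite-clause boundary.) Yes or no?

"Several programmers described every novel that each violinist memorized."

No

The DP *each violinist* is contained in the relative clause *that each violinist memorized* modifying *every novel*.
QR out of a relative clause is ruled out by the relative-clause island constraint.
So the wide-scope reading for *each violinist* is blocked.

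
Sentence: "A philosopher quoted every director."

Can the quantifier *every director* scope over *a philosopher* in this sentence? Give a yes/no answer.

Yes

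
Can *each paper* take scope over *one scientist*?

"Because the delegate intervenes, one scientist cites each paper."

Yes

Although there is an adjunct clause, *each paper* is in the main clause, not inside the adjunct.
Ordinary QR to a clause-peripheral position gives the wide-scope LF for the lower DP.
The sentence is scopally ambiguous between *one scientist* > *each paper* and *each paper* > *one scientist*.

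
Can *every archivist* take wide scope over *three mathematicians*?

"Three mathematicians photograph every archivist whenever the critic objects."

Yes

*every archivist* is a matrix argument; the adjunct is an island but the target quantifier is outside it.
Ordinary QR to a clause-peripheral position gives the wide-scope LF for the lower DP.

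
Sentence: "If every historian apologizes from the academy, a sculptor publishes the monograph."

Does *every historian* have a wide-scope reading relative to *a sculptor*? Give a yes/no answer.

*every historian* occurs within the adjunct clause *if every historian apologizes from the academy*.
Scope out of an adjunct clause is unavailable: QR respects the adjunct-island constraint.
So the wide-scope reading for *every historian* is blocked.

No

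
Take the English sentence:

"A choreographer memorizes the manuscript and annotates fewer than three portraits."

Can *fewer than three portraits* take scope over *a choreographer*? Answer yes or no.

*fewer than three portraits* occurs within one conjunct of the coordinate structure (*annotates fewer than three portraits*).
QR out of a conjunct would have to apply non-ATB, which the CSC forbids.
*fewer than three portraits* is confined to the island and cannot take scope over *a choreographer*.
(Only the surface reading survives: one fixed choreographer with respect to all the relevant portraits.)

No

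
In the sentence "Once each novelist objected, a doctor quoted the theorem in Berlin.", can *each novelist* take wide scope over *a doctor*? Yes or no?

*each novelist* occurs within the adjunct clause *once each novelist objected*.
Adjuncts are opaque for quantifier raising; a quantifier in an adjunct stays inside it.
*each novelist* is confined to the island and cannot take scope over *a doctor*.

No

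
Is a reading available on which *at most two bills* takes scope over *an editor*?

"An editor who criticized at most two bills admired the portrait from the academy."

No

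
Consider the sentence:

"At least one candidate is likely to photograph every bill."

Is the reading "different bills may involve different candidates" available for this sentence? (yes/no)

Yes

The described interpretation is the *every bill* > *at least one candidate* scoping.
The matrix predicate is a raising verb, whose infinitival complement is not a scope island — *every bill* can QR into the matrix clause.
QR within a single clause is free, so the lower quantifier may take scope over the higher one.
The sentence is scopally ambiguous between *at least one candidate* > *every bill* and *every bill* > *at least one candidate*.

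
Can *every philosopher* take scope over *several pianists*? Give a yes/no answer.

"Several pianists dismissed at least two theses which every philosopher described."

The DP *every philosopher* is contained in the relative clause *which every philosopher described* modifying *at least two theses*.
A relative clause is a scope island — quantifier raising cannot cross its boundary.
So the wide-scope reading for *every philosopher* is blocked.

No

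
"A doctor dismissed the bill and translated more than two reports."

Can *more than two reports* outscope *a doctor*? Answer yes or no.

No

*more than two reports* occurs within one conjunct of the coordinate structure (*translated more than two reports*).
The Coordinate Structure Constraint blocks movement (including QR) out of a single conjunct.
So *more than two reports* cannot raise to a position above *a doctor*.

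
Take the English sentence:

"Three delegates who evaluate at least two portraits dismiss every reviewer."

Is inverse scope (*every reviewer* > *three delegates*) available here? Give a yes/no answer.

The relative clause *who evaluate at least two portraits* modifies *three delegates*, but *every reviewer* is not inside that relative clause — it is an argument of the matrix verb.
Nothing blocks QR of the lower DP to a position above the higher one, so inverse scope is available.

Yes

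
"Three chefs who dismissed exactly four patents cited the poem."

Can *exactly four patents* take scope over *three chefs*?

No

*exactly four patents* sits inside the relative clause *who dismissed exactly four patents*.
A relative clause is a scope island — quantifier raising cannot cross its boundary.
*exactly four patents* is confined to the island and cannot take scope over *three chefs*.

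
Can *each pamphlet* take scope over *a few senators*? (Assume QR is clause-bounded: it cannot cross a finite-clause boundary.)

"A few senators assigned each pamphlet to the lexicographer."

*each pamphlet* is the matrix object and *a few senators* the matrix subject; the two are clausemates.
Clause-internal QR can adjoin the lower DP above the subject, yielding the inverse reading.

Yes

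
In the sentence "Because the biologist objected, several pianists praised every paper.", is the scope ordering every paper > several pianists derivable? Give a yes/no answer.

The adjunct clause does not contain *every paper*, which is the matrix object.
Nothing blocks QR of the lower DP to a position above the higher one, so inverse scope is available.

Yes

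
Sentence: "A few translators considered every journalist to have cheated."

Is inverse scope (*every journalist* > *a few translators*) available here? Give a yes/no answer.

ECM infinitives lack a CP barrier, so *every journalist* can QR over the matrix subject *a few translators*.
Ordinary QR to a clause-peripheral position gives the wide-scope LF for the lower DP.

Yes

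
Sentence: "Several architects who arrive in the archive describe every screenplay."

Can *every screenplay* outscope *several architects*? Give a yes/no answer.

Yes

*every screenplay* sits in the matrix clause, not in the relative clause on *several architects*.
Clause-internal QR can adjoin the lower DP above the subject, yielding the inverse reading.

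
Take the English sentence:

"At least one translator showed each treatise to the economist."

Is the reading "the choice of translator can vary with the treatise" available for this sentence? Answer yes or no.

The described interpretation is the *each treatise* > *at least one translator* scoping.
*each treatise* and *at least one translator* are in the same minimal clause.
Nothing blocks QR of the lower DP to a position above the higher one, so inverse scope is available.
So *each treatise* > *at least one translator* is among the available readings.

Yes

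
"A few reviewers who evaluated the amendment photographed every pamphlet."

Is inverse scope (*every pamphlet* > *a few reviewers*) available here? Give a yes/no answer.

Although the sentence contains a relative clause (*who evaluated the amendment*), *every pamphlet* is outside it, in the matrix VP.
Since no island is crossed, the inverse ordering is licensed alongside surface scope.
Both orderings are possible: *a few reviewers* > *every pamphlet* and *every pamphlet* > *a few reviewers*.

Yes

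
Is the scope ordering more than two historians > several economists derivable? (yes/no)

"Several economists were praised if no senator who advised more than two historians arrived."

No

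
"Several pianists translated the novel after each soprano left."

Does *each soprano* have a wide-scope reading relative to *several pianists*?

*each soprano* sits inside the adjunct clause *after each soprano left*.
Adverbial clauses are not L-marked, so they are barriers for QR — the quantifier cannot escape the adjunct.
*each soprano* is confined to the island and cannot take scope over *several pianists*.

No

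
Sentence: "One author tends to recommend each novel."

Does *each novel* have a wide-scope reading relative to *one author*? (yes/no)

Raising constructions are monoclausal for scope purposes; *each novel* is not separated from *one author* by any island.
QR within a single clause is free, so the lower quantifier may take scope over the higher one.
Both orderings are possible: *one author* > *each novel* and *each novel* > *one author*.

Yes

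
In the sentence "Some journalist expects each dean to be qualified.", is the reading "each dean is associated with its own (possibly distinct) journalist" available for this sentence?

Yes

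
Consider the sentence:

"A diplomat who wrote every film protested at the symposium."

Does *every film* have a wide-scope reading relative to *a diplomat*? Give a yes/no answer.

No

The DP *every film* is contained in the relative clause *who wrote every film*.
QR out of a relative clause is ruled out by the relative-clause island constraint.
So *every film* cannot raise to a position above *a diplomat*.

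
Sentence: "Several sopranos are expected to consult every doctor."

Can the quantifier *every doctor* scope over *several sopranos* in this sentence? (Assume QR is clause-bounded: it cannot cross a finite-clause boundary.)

Yes

Infinitival complements of raising predicates do not block QR; *every doctor* and *several sopranos* are effectively clausemates.
Clause-internal QR can adjoin the lower DP above the subject, yielding the inverse reading.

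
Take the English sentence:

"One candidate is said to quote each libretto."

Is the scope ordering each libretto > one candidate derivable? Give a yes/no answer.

Yes

Raising constructions are monoclausal for scope purposes; *each libretto* is not separated from *one candidate* by any island.
Clause-internal QR can adjoin the lower DP above the subject, yielding the inverse reading.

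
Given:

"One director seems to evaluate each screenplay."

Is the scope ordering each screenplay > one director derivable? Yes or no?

Yes

Infinitival complements of raising predicates do not block QR; *each screenplay* and *one director* are effectively clausemates.
Nothing blocks QR of the lower DP to a position above the higher one, so inverse scope is available.
So *each screenplay* > *one director* is among the available readings.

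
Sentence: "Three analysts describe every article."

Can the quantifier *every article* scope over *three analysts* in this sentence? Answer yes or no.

Yes

*three analysts* and *every article* are co-arguments of the matrix verb, with nothing but a clause-internal boundary between them.
Since no island is crossed, the inverse ordering is licensed alongside surface scope.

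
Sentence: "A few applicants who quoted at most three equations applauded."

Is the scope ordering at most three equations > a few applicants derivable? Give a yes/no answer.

The DP *at most three equations* is contained in the relative clause *who quoted at most three equations*.
Relative clauses are scope islands: a quantifier cannot QR out of a relative clause to take scope in the matrix clause.
*at most three equations* is confined to the island and cannot take scope over *a few applicants*.

No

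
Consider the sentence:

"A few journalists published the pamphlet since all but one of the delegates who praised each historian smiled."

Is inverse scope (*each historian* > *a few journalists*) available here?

No

Structurally, *each historian* is inside the relative clause *who praised each historian*, which is itself inside the adjunct *since all but one of the delegates who praised each historian smiled*.
Nested islands: the RC island is itself inside an adjunct island, so wide scope is doubly excluded.
*each historian* > *a few journalists* would require crossing that boundary, which is illicit.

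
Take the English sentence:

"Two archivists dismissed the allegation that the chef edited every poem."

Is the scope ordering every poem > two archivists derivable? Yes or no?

No

*every poem* is embedded in the complex NP *the allegation that the chef edited every poem*.
Since the clause is the complement of a nominal head, the CNPC blocks scope extraction.
So *every poem* cannot raise to a position above *two archivists*.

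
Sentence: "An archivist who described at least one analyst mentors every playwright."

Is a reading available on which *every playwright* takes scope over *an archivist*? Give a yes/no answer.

Yes

Although the sentence contains a relative clause (*who described at least one analyst*), *every playwright* is outside it, in the matrix VP.
Since no island is crossed, the inverse ordering is licensed alongside surface scope.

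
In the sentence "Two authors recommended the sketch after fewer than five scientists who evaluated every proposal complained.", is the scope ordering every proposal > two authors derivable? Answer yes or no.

No

*every proposal* is embedded in the relative clause *who evaluated every proposal*, which is itself inside the adjunct *after fewer than five scientists who evaluated every proposal complained*.
Even if one barrier were somehow void, the other would still block QR.
Hence only narrow scope for *every proposal* (under *two authors*) survives.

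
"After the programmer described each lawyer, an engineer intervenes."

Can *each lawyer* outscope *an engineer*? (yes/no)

No

*each lawyer* sits inside the adjunct clause *after the programmer described each lawyer*.
Adjunct clauses are scope islands: a quantifier inside an adjunct cannot raise into the matrix clause.
There is no licit LF on which *each lawyer* c-commands *an engineer*.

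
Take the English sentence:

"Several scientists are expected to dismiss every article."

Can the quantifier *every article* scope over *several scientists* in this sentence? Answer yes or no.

*every article* is the object of the infinitival complement of a raising predicate; raising infinitives are transparent for QR, so the two DPs are in effect clausemates.
Since no island is crossed, the inverse ordering is licensed alongside surface scope.

Yes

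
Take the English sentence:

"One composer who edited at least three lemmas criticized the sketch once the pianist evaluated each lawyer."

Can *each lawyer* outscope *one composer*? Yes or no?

The DP *each lawyer* is contained in the adjunct clause *once the pianist evaluated each lawyer*.
The adjunct-island constraint bars QR out of an adverbial clause.
Hence only narrow scope for *each lawyer* (under *one composer*) survives.

No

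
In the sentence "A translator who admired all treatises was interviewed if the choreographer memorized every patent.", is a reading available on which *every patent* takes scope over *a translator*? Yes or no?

No

The target quantifier *every patent* is part of the adjunct clause *if the choreographer memorized every patent*.
The adjunct-island constraint bars QR out of an adverbial clause.
The inverse ordering *every patent* > *a translator* is therefore underivable.
(Only the surface reading survives: one fixed translator with respect to all the relevant patents.)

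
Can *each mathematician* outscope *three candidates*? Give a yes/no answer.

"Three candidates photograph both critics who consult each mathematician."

No

*each mathematician* occurs within the relative clause *who consult each mathematician* modifying *both critics*.
A relative clause is a scope island — quantifier raising cannot cross its boundary.
The inverse ordering *each mathematician* > *three candidates* is therefore underivable.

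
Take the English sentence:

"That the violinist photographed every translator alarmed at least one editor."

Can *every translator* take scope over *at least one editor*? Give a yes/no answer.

The target quantifier *every translator* is part of the sentential subject *that the violinist photographed every translator*.
Clausal subjects are scope islands; QR from inside the subject into the matrix is barred.
The ordering *every translator* > *at least one editor* is therefore underivable.

No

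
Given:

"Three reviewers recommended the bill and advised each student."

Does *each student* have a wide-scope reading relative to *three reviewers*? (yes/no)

*each student* sits inside one conjunct of the coordinate structure (*advised each student*).
A quantifier cannot raise out of one conjunct of a coordination across the whole coordinate structure — the CSC applies to QR.
There is no licit LF on which *each student* c-commands *three reviewers*.

No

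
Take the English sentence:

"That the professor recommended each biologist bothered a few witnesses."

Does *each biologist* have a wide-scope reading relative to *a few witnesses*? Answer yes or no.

Structurally, *each biologist* is inside the sentential subject *that the professor recommended each biologist*.
Clausal subjects are scope islands; QR from inside the subject into the matrix is barred.
There is no licit LF on which *each biologist* c-commands *a few witnesses*.

No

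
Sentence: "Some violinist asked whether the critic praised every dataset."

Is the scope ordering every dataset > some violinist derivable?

No

The target quantifier *every dataset* is part of the embedded question *whether the critic praised every dataset*.
The wh-island constraint blocks QR out of an embedded interrogative.
So *every dataset* cannot raise to a position above *some violinist*.
(Only the surface reading survives: one fixed violinist with respect to all the relevant datasets.)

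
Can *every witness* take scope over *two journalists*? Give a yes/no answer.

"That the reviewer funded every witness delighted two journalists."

No

The DP *every witness* is contained in the sentential subject *that the reviewer funded every witness*.
The subject-island constraint blocks QR out of a clausal subject.
*every witness* > *two journalists* would require crossing that boundary, which is illicit.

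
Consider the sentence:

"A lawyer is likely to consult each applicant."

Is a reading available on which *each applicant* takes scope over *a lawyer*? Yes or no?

Yes

*each applicant* is the object of the infinitival complement of a raising predicate; raising infinitives are transparent for QR, so the two DPs are in effect clausemates.
Clause-internal QR can adjoin the lower DP above the subject, yielding the inverse reading.
The sentence is scopally ambiguous between *a lawyer* > *each applicant* and *each applicant* > *a lawyer*.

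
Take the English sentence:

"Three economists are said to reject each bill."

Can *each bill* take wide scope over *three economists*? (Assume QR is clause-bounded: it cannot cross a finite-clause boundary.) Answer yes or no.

Infinitival complements of raising predicates do not block QR; *each bill* and *three economists* are effectively clausemates.
QR within a single clause is free, so the lower quantifier may take scope over the higher one.

Yes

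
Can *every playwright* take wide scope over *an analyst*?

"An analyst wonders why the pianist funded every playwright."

No

Structurally, *every playwright* is inside the embedded question *why the pianist funded every playwright*.
QR across an interrogative CP boundary is ruled out as a wh-island violation.
There is no licit LF on which *every playwright* c-commands *an analyst*.
(Only the surface reading survives: one fixed analyst with respect to all the relevant playwrights.)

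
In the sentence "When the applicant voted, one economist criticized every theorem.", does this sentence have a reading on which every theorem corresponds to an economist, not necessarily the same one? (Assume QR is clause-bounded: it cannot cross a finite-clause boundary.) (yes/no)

Yes

This is the *every theorem* > *one economist* reading.
The adjunct clause does not contain *every theorem*, which is the matrix object.
Since no island is crossed, the inverse ordering is licensed alongside surface scope.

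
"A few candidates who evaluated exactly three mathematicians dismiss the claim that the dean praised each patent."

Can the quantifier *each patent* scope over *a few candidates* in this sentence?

No

*each patent* is embedded in the complex NP *the claim that the dean praised each patent*.
A that-clause complement to a noun is an island; QR cannot cross the NP boundary.
So the wide-scope reading for *each patent* is blocked.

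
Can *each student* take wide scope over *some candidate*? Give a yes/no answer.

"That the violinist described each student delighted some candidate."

No

The target quantifier *each student* is part of the sentential subject *that the violinist described each student*.
The subject-island constraint blocks QR out of a clausal subject.
*each student* > *some candidate* would require crossing that boundary, which is illicit.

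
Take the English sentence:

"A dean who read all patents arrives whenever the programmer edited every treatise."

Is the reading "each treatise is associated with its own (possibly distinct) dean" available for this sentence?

No

That reading corresponds to *every treatise* > *a dean*.
The target quantifier *every treatise* is part of the adjunct clause *whenever the programmer edited every treatise*.
The adjunct-island constraint bars QR out of an adverbial clause.
The inverse ordering *every treatise* > *a dean* is therefore underivable.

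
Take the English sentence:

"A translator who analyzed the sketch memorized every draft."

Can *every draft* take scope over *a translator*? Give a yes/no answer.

The relative clause *who analyzed the sketch* modifies *a translator*, but *every draft* is not inside that relative clause — it is an argument of the matrix verb.
Nothing blocks QR of the lower DP to a position above the higher one, so inverse scope is available.

Yes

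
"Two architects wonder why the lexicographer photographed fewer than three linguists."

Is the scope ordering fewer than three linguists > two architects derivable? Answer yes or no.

No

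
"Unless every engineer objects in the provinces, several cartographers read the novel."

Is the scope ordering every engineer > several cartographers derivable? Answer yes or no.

*every engineer* sits inside the adjunct clause *unless every engineer objects in the provinces*.
The adjunct-island constraint bars QR out of an adverbial clause.
*every engineer* > *several cartographers* would require crossing that boundary, which is illicit.

No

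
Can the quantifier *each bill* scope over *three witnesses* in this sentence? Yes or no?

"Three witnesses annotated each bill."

*three witnesses* and *each bill* are co-arguments of the matrix verb, with nothing but a clause-internal boundary between them.
No island intervenes, so both surface and inverse scope are derivable.
The sentence is scopally ambiguous between *three witnesses* > *each bill* and *each bill* > *three witnesses*.

Yes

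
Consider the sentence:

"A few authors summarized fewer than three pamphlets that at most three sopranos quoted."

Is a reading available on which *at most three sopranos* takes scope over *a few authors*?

No

The DP *at most three sopranos* is contained in the relative clause *that at most three sopranos quoted* modifying *fewer than three pamphlets*.
Quantifiers inside a relative clause are trapped there; the RC boundary blocks QR.
*at most three sopranos* > *a few authors* would require crossing that boundary, which is illicit.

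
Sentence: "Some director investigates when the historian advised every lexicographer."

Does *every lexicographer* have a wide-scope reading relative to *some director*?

No

The target quantifier *every lexicographer* is part of the embedded question *when the historian advised every lexicographer*.
The wh-island constraint blocks QR out of an embedded interrogative.
Hence only narrow scope for *every lexicographer* (under *some director*) survives.
(Only the surface reading survives: one fixed director with respect to all the relevant lexicographers.)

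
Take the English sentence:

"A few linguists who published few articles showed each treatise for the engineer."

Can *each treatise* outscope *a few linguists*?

The RC *who published few articles* is an island, but *each treatise* is not inside it — it is the matrix object, a clausemate of *a few linguists*.
QR within a single clause is free, so the lower quantifier may take scope over the higher one.

Yes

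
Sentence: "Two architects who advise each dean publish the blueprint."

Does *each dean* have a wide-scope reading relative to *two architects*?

No

The target quantifier *each dean* is part of the relative clause *who advise each dean*.
The relative clause forms an island for QR, so the quantifier is confined to the head noun's restrictor.
*each dean* > *two architects* would require crossing that boundary, which is illicit.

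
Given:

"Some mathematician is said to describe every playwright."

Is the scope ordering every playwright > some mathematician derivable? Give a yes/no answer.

Yes

The matrix predicate is a raising verb, whose infinitival complement is not a scope island — *every playwright* can QR into the matrix clause.
QR within a single clause is free, so the lower quantifier may take scope over the higher one.
Both orderings are possible: *some mathematician* > *every playwright* and *every playwright* > *some mathematician*.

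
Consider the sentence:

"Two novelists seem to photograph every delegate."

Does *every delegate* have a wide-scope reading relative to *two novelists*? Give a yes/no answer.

Yes

*every delegate* is inside a raising infinitive, which is transparent to QR (no CP barrier), so it behaves as a matrix argument.
QR within a single clause is free, so the lower quantifier may take scope over the higher one.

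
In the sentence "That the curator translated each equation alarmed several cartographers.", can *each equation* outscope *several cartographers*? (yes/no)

*each equation* is embedded in the sentential subject *that the curator translated each equation*.
The subject-island constraint blocks QR out of a clausal subject.
There is no licit LF on which *each equation* c-commands *several cartographers*.

No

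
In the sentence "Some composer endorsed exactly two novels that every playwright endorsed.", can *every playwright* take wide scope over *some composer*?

The DP *every playwright* is contained in the relative clause *that every playwright endorsed* modifying *exactly two novels*.
A relative clause is a scope island — quantifier raising cannot cross its boundary.
The inverse ordering *every playwright* > *some composer* is therefore underivable.
(Only the surface reading survives: one fixed composer with respect to all the relevant playwrights.)

No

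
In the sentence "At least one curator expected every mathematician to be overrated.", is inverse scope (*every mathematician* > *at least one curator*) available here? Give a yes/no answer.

The ECM infinitive is scope-transparent — *every mathematician* is free to raise above *at least one curator*.
With no island boundary between them, the object can take inverse scope over the subject via ordinary QR within the clause.
So *every mathematician* > *at least one curator* is among the available readings.

Yes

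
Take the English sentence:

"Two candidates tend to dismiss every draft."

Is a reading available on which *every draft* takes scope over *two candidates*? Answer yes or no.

Raising constructions are monoclausal for scope purposes; *every draft* is not separated from *two candidates* by any island.
With no island boundary between them, the object can take inverse scope over the subject via ordinary QR within the clause.
The sentence is scopally ambiguous between *two candidates* > *every draft* and *every draft* > *two candidates*.

Yes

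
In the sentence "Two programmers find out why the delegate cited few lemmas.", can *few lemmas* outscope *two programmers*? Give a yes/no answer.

Structurally, *few lemmas* is inside the embedded question *why the delegate cited few lemmas*.
Embedded questions are wh-islands: a quantifier inside an indirect question cannot QR into the matrix clause.
*few lemmas* is confined to the island and cannot take scope over *two programmers*.

No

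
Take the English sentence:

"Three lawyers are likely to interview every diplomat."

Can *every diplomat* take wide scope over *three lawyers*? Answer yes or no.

Yes

The matrix predicate is a raising verb, whose infinitival complement is not a scope island — *every diplomat* can QR into the matrix clause.
Clause-internal QR can adjoin the lower DP above the subject, yielding the inverse reading.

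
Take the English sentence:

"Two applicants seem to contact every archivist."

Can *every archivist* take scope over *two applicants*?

Infinitival complements of raising predicates do not block QR; *every archivist* and *two applicants* are effectively clausemates.
QR within a single clause is free, so the lower quantifier may take scope over the higher one.

Yes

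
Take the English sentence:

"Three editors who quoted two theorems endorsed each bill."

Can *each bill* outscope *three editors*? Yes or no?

Yes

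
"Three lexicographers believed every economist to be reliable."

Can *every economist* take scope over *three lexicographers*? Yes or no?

Yes

The ECM infinitive is scope-transparent — *every economist* is free to raise above *three lexicographers*.
Nothing blocks QR of the lower DP to a position above the higher one, so inverse scope is available.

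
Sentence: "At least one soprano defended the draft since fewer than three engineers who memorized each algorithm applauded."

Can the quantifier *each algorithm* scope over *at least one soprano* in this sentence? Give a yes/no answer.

*each algorithm* occurs within the relative clause *who memorized each algorithm*, which is itself inside the adjunct *since fewer than three engineers who memorized each algorithm applauded*.
Nested islands: the RC island is itself inside an adjunct island, so wide scope is doubly excluded.
There is no licit LF on which *each algorithm* c-commands *at least one soprano*.
(Only the surface reading survives: one fixed soprano with respect to all the relevant algorithms.)

No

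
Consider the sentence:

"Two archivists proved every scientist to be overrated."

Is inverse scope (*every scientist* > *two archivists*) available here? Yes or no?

This is an ECM construction: *every scientist* is the infinitival subject, Case-marked by the matrix verb, and the infinitive is transparent for QR.
QR within a single clause is free, so the lower quantifier may take scope over the higher one.

Yes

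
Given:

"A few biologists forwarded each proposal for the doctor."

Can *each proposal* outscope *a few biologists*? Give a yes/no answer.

*each proposal* is the matrix object and *a few biologists* the matrix subject; the two are clausemates.
Nothing blocks QR of the lower DP to a position above the higher one, so inverse scope is available.
The sentence is scopally ambiguous between *a few biologists* > *each proposal* and *each proposal* > *a few biologists*.

Yes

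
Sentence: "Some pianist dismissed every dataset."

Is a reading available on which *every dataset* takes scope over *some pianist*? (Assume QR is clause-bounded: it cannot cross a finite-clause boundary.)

Yes

Both DPs are arguments of the same predicate; there is no clause or island boundary between them.
Since no island is crossed, the inverse ordering is licensed alongside surface scope.
So *every dataset* > *some pianist* is among the available readings.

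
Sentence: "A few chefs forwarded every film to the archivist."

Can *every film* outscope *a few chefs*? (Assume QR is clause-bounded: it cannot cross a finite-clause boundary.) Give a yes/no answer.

*every film* and *a few chefs* are in the same minimal clause.
Clause-internal QR can adjoin the lower DP above the subject, yielding the inverse reading.

Yes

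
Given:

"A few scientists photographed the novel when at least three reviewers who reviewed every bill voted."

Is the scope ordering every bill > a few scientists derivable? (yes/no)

The DP *every bill* is contained in the relative clause *who reviewed every bill*, which is itself inside the adjunct *when at least three reviewers who reviewed every bill voted*.
Two island boundaries intervene — the relative clause and the adjunct. Either alone would block QR.
So the wide-scope reading for *every bill* is blocked.

No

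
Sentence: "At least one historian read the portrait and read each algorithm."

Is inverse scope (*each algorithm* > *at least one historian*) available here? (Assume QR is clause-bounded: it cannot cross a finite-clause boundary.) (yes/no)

No

The target quantifier *each algorithm* is part of one conjunct of the coordinate structure (*read each algorithm*).
The Coordinate Structure Constraint blocks movement (including QR) out of a single conjunct.
So *each algorithm* cannot raise to a position above *at least one historian*.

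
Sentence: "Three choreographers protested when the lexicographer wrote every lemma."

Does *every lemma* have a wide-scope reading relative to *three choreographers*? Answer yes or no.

The target quantifier *every lemma* is part of the adjunct clause *when the lexicographer wrote every lemma*.
Adjunct clauses are scope islands: a quantifier inside an adjunct cannot raise into the matrix clause.
So *every lemma* cannot raise high enough to outscope *three choreographers*; only the surface ordering *three choreographers* > *every lemma* is available.

No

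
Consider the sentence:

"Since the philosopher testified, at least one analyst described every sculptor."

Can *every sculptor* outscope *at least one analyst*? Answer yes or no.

Yes

Neither queried DP is inside the adjunct, so the adjunct-island constraint does not apply.
Since no island is crossed, the inverse ordering is licensed alongside surface scope.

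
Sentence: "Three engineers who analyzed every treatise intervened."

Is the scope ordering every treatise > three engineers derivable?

No

*every treatise* sits inside the relative clause *who analyzed every treatise*.
The relative clause forms an island for QR, so the quantifier is confined to the head noun's restrictor.
*every treatise* is confined to the island and cannot take scope over *three engineers*.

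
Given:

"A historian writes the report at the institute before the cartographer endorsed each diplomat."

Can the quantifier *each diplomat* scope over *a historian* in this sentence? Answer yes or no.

*each diplomat* occurs within the adjunct clause *before the cartographer endorsed each diplomat*.
The adjunct-island constraint bars QR out of an adverbial clause.
The inverse ordering *each diplomat* > *a historian* is therefore underivable.

No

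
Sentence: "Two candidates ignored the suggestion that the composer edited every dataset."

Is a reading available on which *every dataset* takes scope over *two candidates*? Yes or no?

*every dataset* occurs within the complex NP *the suggestion that the composer edited every dataset*.
Since the clause is the complement of a nominal head, the CNPC blocks scope extraction.
So *every dataset* cannot raise high enough to outscope *two candidates*; only the surface ordering *two candidates* > *every dataset* is available.

No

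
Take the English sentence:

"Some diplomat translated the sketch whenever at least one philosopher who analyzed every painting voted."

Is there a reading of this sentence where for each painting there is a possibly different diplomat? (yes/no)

The described interpretation is the *every painting* > *some diplomat* scoping.
*every painting* is embedded in the relative clause *who analyzed every painting*, which is itself inside the adjunct *whenever at least one philosopher who analyzed every painting voted*.
Nested islands: the RC island is itself inside an adjunct island, so wide scope is doubly excluded.
So the wide-scope reading for *every painting* is blocked.

No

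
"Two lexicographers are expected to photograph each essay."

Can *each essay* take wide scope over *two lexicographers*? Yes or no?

Raising constructions are monoclausal for scope purposes; *each essay* is not separated from *two lexicographers* by any island.
Nothing blocks QR of the lower DP to a position above the higher one, so inverse scope is available.
The sentence is scopally ambiguous between *two lexicographers* > *each essay* and *each essay* > *two lexicographers*.

Yes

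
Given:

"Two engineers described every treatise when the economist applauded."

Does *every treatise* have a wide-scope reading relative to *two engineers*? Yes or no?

The adjunct clause does not contain *every treatise*, which is the matrix object.
Since no island is crossed, the inverse ordering is licensed alongside surface scope.
The sentence is scopally ambiguous between *two engineers* > *every treatise* and *every treatise* > *two engineers*.

Yes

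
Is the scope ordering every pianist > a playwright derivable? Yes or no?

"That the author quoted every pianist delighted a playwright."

No

The DP *every pianist* is contained in the sentential subject *that the author quoted every pianist*.
The subject-island constraint blocks QR out of a clausal subject.
So *every pianist* cannot raise to a position above *a playwright*.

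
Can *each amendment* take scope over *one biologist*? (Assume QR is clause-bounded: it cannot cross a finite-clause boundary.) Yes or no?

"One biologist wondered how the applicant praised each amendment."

Structurally, *each amendment* is inside the embedded question *how the applicant praised each amendment*.
Embedded wh-clauses are opaque for QR, so the quantifier stays inside the question.
*each amendment* is confined to the island and cannot take scope over *one biologist*.

No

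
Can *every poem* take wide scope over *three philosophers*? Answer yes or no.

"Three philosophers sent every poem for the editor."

*three philosophers* and *every poem* are co-arguments of the matrix verb, with nothing but a clause-internal boundary between them.
No island intervenes, so both surface and inverse scope are derivable.

Yes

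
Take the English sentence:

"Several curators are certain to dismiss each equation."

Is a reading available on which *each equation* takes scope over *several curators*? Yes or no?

Infinitival complements of raising predicates do not block QR; *each equation* and *several curators* are effectively clausemates.
Ordinary QR to a clause-peripheral position gives the wide-scope LF for the lower DP.
The sentence is scopally ambiguous between *several curators* > *each equation* and *each equation* > *several curators*.

Yes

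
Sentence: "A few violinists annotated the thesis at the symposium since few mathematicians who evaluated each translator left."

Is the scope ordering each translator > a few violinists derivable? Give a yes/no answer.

No

*each translator* sits inside the relative clause *who evaluated each translator*, which is itself inside the adjunct *since few mathematicians who evaluated each translator left*.
The quantifier would have to escape first the RC and then the adjunct — two independent island violations.
So *each translator* cannot raise high enough to outscope *a few violinists*; only the surface ordering *a few violinists* > *each translator* is available.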